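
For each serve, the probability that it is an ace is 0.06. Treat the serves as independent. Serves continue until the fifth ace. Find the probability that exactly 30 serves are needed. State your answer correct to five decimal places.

0.00393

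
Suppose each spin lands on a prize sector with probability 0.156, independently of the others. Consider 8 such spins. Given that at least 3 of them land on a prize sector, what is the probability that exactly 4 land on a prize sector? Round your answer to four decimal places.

0.1821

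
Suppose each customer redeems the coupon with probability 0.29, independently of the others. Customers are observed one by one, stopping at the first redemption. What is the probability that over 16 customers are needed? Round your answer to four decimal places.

Y = number of customers to the first success; geometric, p = 0.29.
P(Y > 16) = P(first 16 all fail) = (1−p)^16 = 0.004170

0.0042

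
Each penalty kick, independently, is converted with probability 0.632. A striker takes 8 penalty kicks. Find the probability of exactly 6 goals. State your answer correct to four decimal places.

X ~ Binomial(n=8, p=0.632).
P(X=6) = C(8,6) · p^6 · (1−p)^2
= 28 · 0.063724 · 0.13542 = 0.241633

0.2416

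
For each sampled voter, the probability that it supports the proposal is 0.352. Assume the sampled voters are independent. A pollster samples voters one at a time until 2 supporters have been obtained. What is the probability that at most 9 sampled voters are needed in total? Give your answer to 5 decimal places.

Finishing within 9 sampled voters ⇔ at least 2 successes in the first 9. With X ~ Binomial(9, 0.352), P(Y ≤ 9) = 1 − P(X ≤ 1).
  k=0: C(9,0)·0.352^0·0.648^9 = 0.0201454
  k=1: C(9,1)·0.352^1·0.648^8 = 0.0984884
1 − 0.1186338 = 0.8813662

0.88137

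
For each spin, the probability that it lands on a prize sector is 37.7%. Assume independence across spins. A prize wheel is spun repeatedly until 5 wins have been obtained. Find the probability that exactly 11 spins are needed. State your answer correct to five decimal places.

0.09351

Y = trial on which the fifth success occurs; negative binomial, r=5, p=0.377.
P(Y=11) = C(10,4) · p^5 · (1−p)^6
= 210 · 0.0076156 · 0.058469 = 0.0935092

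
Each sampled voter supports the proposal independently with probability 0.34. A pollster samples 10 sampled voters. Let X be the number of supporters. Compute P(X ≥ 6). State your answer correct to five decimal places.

X ~ Binomial(10, 0.34); P(X ≥ 6) = Σ C(10,k) p^k (1−p)^(10−k) over k:
  k=6: C(10,6)·0.34^6·0.66^4 = 0.0615557
  k=7: C(10,7)·0.34^7·0.66^3 = 0.0181203
  k=8: C(10,8)·0.34^8·0.66^2 = 0.0035005
  k=9: C(10,9)·0.34^9·0.66^1 = 0.0004007
  k=10: C(10,10)·0.34^10·0.66^0 = 0.0000206
Total = 0.0835979

0.08360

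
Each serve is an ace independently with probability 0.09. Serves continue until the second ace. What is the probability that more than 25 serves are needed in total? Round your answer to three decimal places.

0.329

Needing more than 25 serves ⇔ fewer than 2 successes in the first 25. With X ~ Binomial(25, 0.09), P(Y > 25) = P(X ≤ 1).
  k=0: C(25,0)·0.09^0·0.91^25 = 0.09463
  k=1: C(25,1)·0.09^1·0.91^24 = 0.23398
P(X ≤ 1) = 0.32861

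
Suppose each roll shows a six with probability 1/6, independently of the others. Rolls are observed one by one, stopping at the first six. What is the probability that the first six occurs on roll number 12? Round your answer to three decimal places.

0.022

Geometric (trials to first success), p = 0.166667.
P(Y = 12) = (1−p)^11 · p = 0.13459 · 0.166667 = 0.02243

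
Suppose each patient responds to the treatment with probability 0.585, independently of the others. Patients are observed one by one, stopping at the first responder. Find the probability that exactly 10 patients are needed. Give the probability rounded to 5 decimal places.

0.00021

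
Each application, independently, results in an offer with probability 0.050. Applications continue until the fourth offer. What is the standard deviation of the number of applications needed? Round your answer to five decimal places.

Y = total applications until the fourth success; negative binomial with r=4, p=0.05.
SD(Y) = √[r(1−p)/p²] = √(1520.0000000) = 38.9871774

38.98718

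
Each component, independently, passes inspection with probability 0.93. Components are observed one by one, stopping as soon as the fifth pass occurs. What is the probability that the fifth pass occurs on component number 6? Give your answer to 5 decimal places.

0.24349

Y = trial on which the fifth success occurs; negative binomial, r=5, p=0.93.
P(Y=6) = C(5,4) · p^5 · (1−p)^1
= 5 · 0.69569 · 0.07 = 0.2434909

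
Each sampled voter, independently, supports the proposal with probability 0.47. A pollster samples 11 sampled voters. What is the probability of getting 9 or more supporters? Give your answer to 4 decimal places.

0.0206

X ~ Binomial(11, 0.47); P(X ≥ 9) = Σ C(11,k) p^k (1−p)^(11−k) over k:
  k=9: C(11,9)·0.47^9·0.53^2 = 0.017290
  k=10: C(11,10)·0.47^10·0.53^1 = 0.003067
  k=11: C(11,11)·0.47^11·0.53^0 = 0.000247
Total = 0.020604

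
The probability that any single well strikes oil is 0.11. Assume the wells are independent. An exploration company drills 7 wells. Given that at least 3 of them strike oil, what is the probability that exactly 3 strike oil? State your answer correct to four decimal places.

0.8825

X ~ Binomial(7, 0.11). Want P(X=3 | X≥3) = P(X=3) / P(X≥3).
P(X=3) = C(7,3)·0.11^3·0.89^4 = 0.029228
P(X≥3) = 1 − 0.442313 − 0.382676 − 0.141891 = 0.033120
Ratio = 0.029228 / 0.033120 = 0.882499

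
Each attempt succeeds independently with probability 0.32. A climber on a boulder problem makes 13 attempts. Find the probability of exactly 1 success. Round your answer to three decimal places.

X ~ Binomial(n=13, p=0.32).
P(X=1) = C(13,1) · p^1 · (1−p)^12
= 13 · 0.32 · 0.0097748 = 0.04066

0.041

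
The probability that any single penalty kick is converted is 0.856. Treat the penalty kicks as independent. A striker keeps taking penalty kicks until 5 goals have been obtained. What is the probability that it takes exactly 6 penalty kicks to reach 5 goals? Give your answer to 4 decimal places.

0.3309

Y = trial on which the fifth success occurs; negative binomial, r=5, p=0.856.
P(Y=6) = C(5,4) · p^5 · (1−p)^1
= 5 · 0.45959 · 0.144 = 0.330903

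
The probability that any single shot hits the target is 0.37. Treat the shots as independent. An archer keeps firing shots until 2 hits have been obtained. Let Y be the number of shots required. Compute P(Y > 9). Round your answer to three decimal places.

0.098

Needing more than 9 shots ⇔ fewer than 2 successes in the first 9. With X ~ Binomial(9, 0.37), P(Y > 9) = P(X ≤ 1).
  k=0: C(9,0)·0.37^0·0.63^9 = 0.01563
  k=1: C(9,1)·0.37^1·0.63^8 = 0.08264
P(X ≤ 1) = 0.09827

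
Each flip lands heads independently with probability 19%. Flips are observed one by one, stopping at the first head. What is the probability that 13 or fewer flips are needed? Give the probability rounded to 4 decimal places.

0.9354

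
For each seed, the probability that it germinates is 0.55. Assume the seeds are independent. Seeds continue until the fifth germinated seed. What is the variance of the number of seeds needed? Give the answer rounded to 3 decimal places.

7.438

Y = total seeds until the fifth success; negative binomial with r=5, p=0.55.
Var(Y) = r(1−p)/p² = 5·0.45 / 0.55² = 7.43802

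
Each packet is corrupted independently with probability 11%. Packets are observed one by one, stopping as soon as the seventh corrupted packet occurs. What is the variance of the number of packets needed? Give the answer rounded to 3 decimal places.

Y = total packets until the seventh success; negative binomial with r=7, p=0.11.
Var(Y) = r(1−p)/p² = 7·0.89 / 0.11² = 514.87603

514.876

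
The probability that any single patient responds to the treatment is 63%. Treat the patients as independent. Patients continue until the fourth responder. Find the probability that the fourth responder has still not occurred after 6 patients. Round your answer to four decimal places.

Needing more than 6 patients ⇔ fewer than 4 successes in the first 6. With X ~ Binomial(6, 0.63), P(Y > 6) = P(X ≤ 3).
  k=0: C(6,0)·0.63^0·0.37^6 = 0.002566
  k=1: C(6,1)·0.63^1·0.37^5 = 0.026212
  k=2: C(6,2)·0.63^2·0.37^4 = 0.111578
  k=3: C(6,3)·0.63^3·0.37^3 = 0.253313
P(X ≤ 3) = 0.393669

0.3937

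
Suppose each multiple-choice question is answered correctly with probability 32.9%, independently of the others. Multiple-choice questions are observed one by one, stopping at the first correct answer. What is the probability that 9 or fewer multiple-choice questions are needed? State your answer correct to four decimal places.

0.9724

Y = number of multiple-choice questions to the first success; geometric, p = 0.329.
P(Y ≤ 9) = 1 − (1−p)^9 = 1 − 0.027574 = 0.972426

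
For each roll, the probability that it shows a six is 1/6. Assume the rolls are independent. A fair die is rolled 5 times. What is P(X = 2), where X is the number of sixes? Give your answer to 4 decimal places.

X ~ Binomial(n=5, p=0.166667).
P(X=2) = C(5,2) · p^2 · (1−p)^3
= 10 · 0.027778 · 0.5787 = 0.160751

0.1608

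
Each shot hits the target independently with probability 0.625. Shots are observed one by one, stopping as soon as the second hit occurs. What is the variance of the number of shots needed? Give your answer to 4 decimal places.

Y = total shots until the second success; negative binomial with r=2, p=0.625.
Var(Y) = r(1−p)/p² = 2·0.375 / 0.625² = 1.920000

1.9200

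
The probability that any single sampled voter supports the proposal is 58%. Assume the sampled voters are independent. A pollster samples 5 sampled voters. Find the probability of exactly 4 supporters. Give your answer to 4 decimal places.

X ~ Binomial(n=5, p=0.58).
P(X=4) = C(5,4) · p^4 · (1−p)^1
= 5 · 0.11316 · 0.42 = 0.237646

0.2376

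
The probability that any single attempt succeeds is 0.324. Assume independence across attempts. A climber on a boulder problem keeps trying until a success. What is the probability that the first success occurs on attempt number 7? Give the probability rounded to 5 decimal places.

0.03092

Geometric (trials to first success), p = 0.324.
P(Y = 7) = (1−p)^6 · p = 0.095429 · 0.324 = 0.0309190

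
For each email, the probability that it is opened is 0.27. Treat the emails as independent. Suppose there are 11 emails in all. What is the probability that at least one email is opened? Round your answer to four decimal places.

P(at least one) = 1 − P(none) = 1 − (1 − 0.27)^11
= 1 − 0.031373 = 0.968627

0.9686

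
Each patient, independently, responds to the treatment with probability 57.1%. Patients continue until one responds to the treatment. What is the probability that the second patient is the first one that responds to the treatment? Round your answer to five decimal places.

0.24496

Geometric (trials to first success), p = 0.571.
P(Y = 2) = (1−p)^1 · p = 0.429 · 0.571 = 0.2449590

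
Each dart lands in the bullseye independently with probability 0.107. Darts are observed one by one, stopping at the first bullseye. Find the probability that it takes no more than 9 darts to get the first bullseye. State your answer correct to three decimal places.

0.639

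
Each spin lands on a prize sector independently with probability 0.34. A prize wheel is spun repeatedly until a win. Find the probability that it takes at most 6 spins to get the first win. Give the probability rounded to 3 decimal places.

0.917

Y = number of spins to the first success; geometric, p = 0.34.
P(Y ≤ 6) = 1 − (1−p)^6 = 1 − 0.08265 = 0.91735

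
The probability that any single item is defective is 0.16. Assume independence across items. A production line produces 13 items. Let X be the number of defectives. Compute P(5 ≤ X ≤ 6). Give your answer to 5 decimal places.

0.04195

X ~ Binomial(13, 0.16); P(5 ≤ X ≤ 6) = Σ C(13,k) p^k (1−p)^(13−k) over k:
  k=5: C(13,5)·0.16^5·0.84^8 = 0.0334513
  k=6: C(13,6)·0.16^6·0.84^7 = 0.0084956
Total = 0.0419468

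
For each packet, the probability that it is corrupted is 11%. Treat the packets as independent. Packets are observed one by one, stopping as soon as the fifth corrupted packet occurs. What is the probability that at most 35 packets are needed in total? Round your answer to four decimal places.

0.3399

Finishing within 35 packets ⇔ at least 5 successes in the first 35. With X ~ Binomial(35, 0.11), P(Y ≤ 35) = 1 − P(X ≤ 4).
  k=0: C(35,0)·0.11^0·0.89^35 = 0.016930
  k=1: C(35,1)·0.11^1·0.89^34 = 0.073235
  k=2: C(35,2)·0.11^2·0.89^33 = 0.153877
  k=3: C(35,3)·0.11^3·0.89^32 = 0.209203
  k=4: C(35,4)·0.11^4·0.89^31 = 0.206852
1 − 0.660097 = 0.339903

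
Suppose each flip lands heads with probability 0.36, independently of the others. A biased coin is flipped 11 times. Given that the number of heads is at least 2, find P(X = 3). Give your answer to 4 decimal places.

X ~ Binomial(11, 0.36). Want P(X=3 | X≥2) = P(X=3) / P(X≥2).
P(X=3) = C(11,3)·0.36^3·0.64^8 = 0.216686
P(X≥2) = 1 − 0.007379 − 0.045656 = 0.946966
Ratio = 0.216686 / 0.946966 = 0.228822

0.2288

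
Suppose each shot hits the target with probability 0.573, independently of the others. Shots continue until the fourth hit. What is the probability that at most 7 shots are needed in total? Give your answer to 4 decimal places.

Finishing within 7 shots ⇔ at least 4 successes in the first 7. With X ~ Binomial(7, 0.573), P(Y ≤ 7) = 1 − P(X ≤ 3).
  k=0: C(7,0)·0.573^0·0.427^7 = 0.002588
  k=1: C(7,1)·0.573^1·0.427^6 = 0.024312
  k=2: C(7,2)·0.573^2·0.427^5 = 0.097874
  k=3: C(7,3)·0.573^3·0.427^4 = 0.218899
1 − 0.343673 = 0.656327

0.6563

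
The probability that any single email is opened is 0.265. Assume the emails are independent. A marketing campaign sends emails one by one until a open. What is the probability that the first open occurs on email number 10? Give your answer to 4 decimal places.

0.0166

Geometric (trials to first success), p = 0.265.
P(Y = 10) = (1−p)^9 · p = 0.062602 · 0.265 = 0.016589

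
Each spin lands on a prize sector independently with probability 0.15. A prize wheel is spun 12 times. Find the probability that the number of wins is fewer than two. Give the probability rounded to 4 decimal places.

X ~ Binomial(12, 0.15); P(X ≤ 1) = Σ C(12,k) p^k (1−p)^(12−k) over k:
  k=0: C(12,0)·0.15^0·0.85^12 = 0.142242
  k=1: C(12,1)·0.15^1·0.85^11 = 0.301218
Total = 0.443460

0.4435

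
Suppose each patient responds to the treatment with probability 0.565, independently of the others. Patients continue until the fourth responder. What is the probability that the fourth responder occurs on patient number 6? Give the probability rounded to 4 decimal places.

0.1928

Y = trial on which the fourth success occurs; negative binomial, r=4, p=0.565.
P(Y=6) = C(5,3) · p^4 · (1−p)^2
= 10 · 0.1019 · 0.18923 = 0.192829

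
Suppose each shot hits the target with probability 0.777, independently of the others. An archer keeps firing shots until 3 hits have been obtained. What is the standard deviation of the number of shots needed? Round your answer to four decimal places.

Y = total shots until the third success; negative binomial with r=3, p=0.777.
SD(Y) = √[r(1−p)/p²] = √(1.108113) = 1.052670

1.0527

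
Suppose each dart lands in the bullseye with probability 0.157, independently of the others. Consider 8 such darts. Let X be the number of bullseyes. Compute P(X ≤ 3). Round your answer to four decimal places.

0.9750

X ~ Binomial(8, 0.157); P(X ≤ 3) = Σ C(8,k) p^k (1−p)^(8−k) over k:
  k=0: C(8,0)·0.157^0·0.843^8 = 0.255047
  k=1: C(8,1)·0.157^1·0.843^7 = 0.379999
  k=2: C(8,2)·0.157^2·0.843^6 = 0.247698
  k=3: C(8,3)·0.157^3·0.843^5 = 0.092262
Total = 0.975007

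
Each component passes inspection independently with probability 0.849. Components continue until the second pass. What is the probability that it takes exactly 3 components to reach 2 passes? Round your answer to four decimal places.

0.2177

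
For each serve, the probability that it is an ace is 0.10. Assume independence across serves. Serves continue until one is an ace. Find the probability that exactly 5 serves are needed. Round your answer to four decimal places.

0.0656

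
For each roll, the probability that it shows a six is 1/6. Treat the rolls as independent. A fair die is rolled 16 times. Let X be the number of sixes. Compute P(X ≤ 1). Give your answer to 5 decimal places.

0.22717

X ~ Binomial(16, 0.166667); P(X ≤ 1) = Σ C(16,k) p^k (1−p)^(16−k) over k:
  k=0: C(16,0)·0.166667^0·0.833333^16 = 0.0540879
  k=1: C(16,1)·0.166667^1·0.833333^15 = 0.1730813
Total = 0.2271692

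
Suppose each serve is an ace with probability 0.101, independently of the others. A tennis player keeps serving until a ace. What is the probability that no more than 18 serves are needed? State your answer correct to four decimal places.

Y = number of serves to the first success; geometric, p = 0.101.
P(Y ≤ 18) = 1 − (1−p)^18 = 1 − 0.147121 = 0.852879

0.8529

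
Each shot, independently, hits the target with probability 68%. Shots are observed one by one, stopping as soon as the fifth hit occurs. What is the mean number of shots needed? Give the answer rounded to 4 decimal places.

Y = total shots until the fifth success; negative binomial with r=5, p=0.68.
E[Y] = r / p = 5 / 0.68 = 7.352941

7.3529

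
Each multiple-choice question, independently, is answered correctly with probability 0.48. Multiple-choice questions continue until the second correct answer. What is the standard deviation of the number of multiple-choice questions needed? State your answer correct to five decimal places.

2.12459

Y = total multiple-choice questions until the second success; negative binomial with r=2, p=0.48.
SD(Y) = √[r(1−p)/p²] = √(4.5138889) = 2.1245915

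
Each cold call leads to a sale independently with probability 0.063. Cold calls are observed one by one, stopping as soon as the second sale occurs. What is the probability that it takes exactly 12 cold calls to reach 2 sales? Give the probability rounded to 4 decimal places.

0.0228

Y = trial on which the second success occurs; negative binomial, r=2, p=0.063.
P(Y=12) = C(11,1) · p^2 · (1−p)^10
= 11 · 0.003969 · 0.52167 = 0.022776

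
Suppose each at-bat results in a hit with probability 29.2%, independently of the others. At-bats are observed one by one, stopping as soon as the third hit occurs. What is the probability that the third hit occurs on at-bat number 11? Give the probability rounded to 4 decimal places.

0.0707

Y = trial on which the third success occurs; negative binomial, r=3, p=0.292.
P(Y=11) = C(10,2) · p^3 · (1−p)^8
= 45 · 0.024897 · 0.063134 = 0.070734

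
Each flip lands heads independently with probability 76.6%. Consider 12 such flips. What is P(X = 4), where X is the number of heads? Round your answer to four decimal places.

X ~ Binomial(n=12, p=0.766).
P(X=4) = C(12,4) · p^4 · (1−p)^8
= 495 · 0.34428 · 8.9893e-06 = 0.001532

0.0015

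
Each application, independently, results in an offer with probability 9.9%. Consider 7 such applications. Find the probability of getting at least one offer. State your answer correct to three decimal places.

0.518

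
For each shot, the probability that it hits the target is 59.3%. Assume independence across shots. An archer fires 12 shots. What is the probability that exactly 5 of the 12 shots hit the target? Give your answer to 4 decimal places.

0.1074

X ~ Binomial(n=12, p=0.593).
P(X=5) = C(12,5) · p^5 · (1−p)^7
= 792 · 0.073329 · 0.00185 = 0.107438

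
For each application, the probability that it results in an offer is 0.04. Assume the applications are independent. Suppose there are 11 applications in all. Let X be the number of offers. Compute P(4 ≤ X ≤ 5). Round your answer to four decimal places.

X ~ Binomial(11, 0.04); P(4 ≤ X ≤ 5) = Σ C(11,k) p^k (1−p)^(11−k) over k:
  k=4: C(11,4)·0.04^4·0.96^7 = 0.000635
  k=5: C(11,5)·0.04^5·0.96^6 = 0.000037
Total = 0.000672

0.0007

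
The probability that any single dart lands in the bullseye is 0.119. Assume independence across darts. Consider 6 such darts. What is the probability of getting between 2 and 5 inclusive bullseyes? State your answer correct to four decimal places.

X ~ Binomial(6, 0.119); P(2 ≤ X ≤ 5) = Σ C(6,k) p^k (1−p)^(6−k) over k:
  k=2: C(6,2)·0.119^2·0.881^4 = 0.127964
  k=3: C(6,3)·0.119^3·0.881^3 = 0.023046
  k=4: C(6,4)·0.119^4·0.881^2 = 0.002335
  k=5: C(6,5)·0.119^5·0.881^1 = 0.000126
Total = 0.153471

0.1535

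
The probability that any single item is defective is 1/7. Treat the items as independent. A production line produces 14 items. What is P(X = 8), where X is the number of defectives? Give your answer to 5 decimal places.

0.00021

X ~ Binomial(n=14, p=0.142857).
P(X=8) = C(14,8) · p^8 · (1−p)^6
= 3003 · 1.7347e-07 · 0.39657 = 0.0002066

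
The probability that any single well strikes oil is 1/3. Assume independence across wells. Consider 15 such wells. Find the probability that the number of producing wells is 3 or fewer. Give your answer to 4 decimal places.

0.2092

X ~ Binomial(15, 0.333333); P(X ≤ 3) = Σ C(15,k) p^k (1−p)^(15−k) over k:
  k=0: C(15,0)·0.333333^0·0.666667^15 = 0.002284
  k=1: C(15,1)·0.333333^1·0.666667^14 = 0.017127
  k=2: C(15,2)·0.333333^2·0.666667^13 = 0.059946
  k=3: C(15,3)·0.333333^3·0.666667^12 = 0.129883
Total = 0.209240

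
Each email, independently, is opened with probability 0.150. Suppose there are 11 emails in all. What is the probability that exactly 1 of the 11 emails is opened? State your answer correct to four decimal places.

0.3248

X ~ Binomial(n=11, p=0.15).
P(X=1) = C(11,1) · p^1 · (1−p)^10
= 11 · 0.15 · 0.19687 = 0.324843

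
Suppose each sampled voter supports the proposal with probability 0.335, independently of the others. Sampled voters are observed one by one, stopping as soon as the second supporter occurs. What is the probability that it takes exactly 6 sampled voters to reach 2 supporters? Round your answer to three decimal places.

Y = trial on which the second success occurs; negative binomial, r=2, p=0.335.
P(Y=6) = C(5,1) · p^2 · (1−p)^4
= 5 · 0.11223 · 0.19556 = 0.10974

0.110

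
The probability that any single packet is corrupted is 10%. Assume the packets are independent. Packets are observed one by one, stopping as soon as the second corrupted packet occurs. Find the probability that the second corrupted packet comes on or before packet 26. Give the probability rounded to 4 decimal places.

Finishing within 26 packets ⇔ at least 2 successes in the first 26. With X ~ Binomial(26, 0.10), P(Y ≤ 26) = 1 − P(X ≤ 1).
  k=0: C(26,0)·0.10^0·0.90^26 = 0.064611
  k=1: C(26,1)·0.10^1·0.90^25 = 0.186653
1 − 0.251264 = 0.748736

0.7487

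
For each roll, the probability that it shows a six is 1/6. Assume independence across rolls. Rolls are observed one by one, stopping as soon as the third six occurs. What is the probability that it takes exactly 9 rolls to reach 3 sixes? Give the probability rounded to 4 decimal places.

0.0434

Y = trial on which the third success occurs; negative binomial, r=3, p=0.166667.
P(Y=9) = C(8,2) · p^3 · (1−p)^6
= 28 · 0.0046296 · 0.3349 = 0.043413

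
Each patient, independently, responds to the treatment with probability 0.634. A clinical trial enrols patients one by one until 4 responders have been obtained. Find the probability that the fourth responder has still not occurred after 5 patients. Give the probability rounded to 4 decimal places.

0.6019

Needing more than 5 patients ⇔ fewer than 4 successes in the first 5. With X ~ Binomial(5, 0.634), P(Y > 5) = P(X ≤ 3).
  k=0: C(5,0)·0.634^0·0.366^5 = 0.006568
  k=1: C(5,1)·0.634^1·0.366^4 = 0.056883
  k=2: C(5,2)·0.634^2·0.366^3 = 0.197071
  k=3: C(5,3)·0.634^3·0.366^2 = 0.341374
P(X ≤ 3) = 0.601895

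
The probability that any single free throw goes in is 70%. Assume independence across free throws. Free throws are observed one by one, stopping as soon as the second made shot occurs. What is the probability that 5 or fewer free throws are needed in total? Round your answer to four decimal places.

0.9692

Finishing within 5 free throws ⇔ at least 2 successes in the first 5. With X ~ Binomial(5, 0.70), P(Y ≤ 5) = 1 − P(X ≤ 1).
  k=0: C(5,0)·0.70^0·0.30^5 = 0.002430
  k=1: C(5,1)·0.70^1·0.30^4 = 0.028350
1 − 0.030780 = 0.969220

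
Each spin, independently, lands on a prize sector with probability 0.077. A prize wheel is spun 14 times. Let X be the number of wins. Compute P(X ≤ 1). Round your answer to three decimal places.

X ~ Binomial(14, 0.077); P(X ≤ 1) = Σ C(14,k) p^k (1−p)^(14−k) over k:
  k=0: C(14,0)·0.077^0·0.923^14 = 0.32570
  k=1: C(14,1)·0.077^1·0.923^13 = 0.38040
Total = 0.70610

0.706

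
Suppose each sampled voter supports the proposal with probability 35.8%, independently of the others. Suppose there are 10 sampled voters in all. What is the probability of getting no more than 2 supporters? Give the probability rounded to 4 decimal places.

0.2447

X ~ Binomial(10, 0.358); P(X ≤ 2) = Σ C(10,k) p^k (1−p)^(10−k) over k:
  k=0: C(10,0)·0.358^0·0.642^10 = 0.011895
  k=1: C(10,1)·0.358^1·0.642^9 = 0.066328
  k=2: C(10,2)·0.358^2·0.642^8 = 0.166440
Total = 0.244663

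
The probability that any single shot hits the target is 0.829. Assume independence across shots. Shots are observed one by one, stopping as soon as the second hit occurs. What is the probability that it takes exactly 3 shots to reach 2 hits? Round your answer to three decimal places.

Y = trial on which the second success occurs; negative binomial, r=2, p=0.829.
P(Y=3) = C(2,1) · p^2 · (1−p)^1
= 2 · 0.68724 · 0.171 = 0.23504

0.235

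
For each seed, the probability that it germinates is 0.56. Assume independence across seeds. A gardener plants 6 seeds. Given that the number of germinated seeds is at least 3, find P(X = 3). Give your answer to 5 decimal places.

X ~ Binomial(6, 0.56). Want P(X=3 | X≥3) = P(X=3) / P(X≥3).
P(X=3) = C(6,3)·0.56^3·0.44^3 = 0.2991935
P(X≥3) = 1 − 0.0072563 − 0.0554119 − 0.1763104 = 0.7610214
Ratio = 0.2991935 / 0.7610214 = 0.3931472

0.39315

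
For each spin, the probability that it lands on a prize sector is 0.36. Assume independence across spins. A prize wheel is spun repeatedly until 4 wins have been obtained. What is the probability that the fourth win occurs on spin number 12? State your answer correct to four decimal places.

0.0780

Y = trial on which the fourth success occurs; negative binomial, r=4, p=0.36.
P(Y=12) = C(11,3) · p^4 · (1−p)^8
= 165 · 0.016796 · 0.028147 = 0.078007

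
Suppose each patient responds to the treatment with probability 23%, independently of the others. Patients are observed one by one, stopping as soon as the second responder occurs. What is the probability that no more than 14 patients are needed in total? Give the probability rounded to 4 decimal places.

Finishing within 14 patients ⇔ at least 2 successes in the first 14. With X ~ Binomial(14, 0.23), P(Y ≤ 14) = 1 − P(X ≤ 1).
  k=0: C(14,0)·0.23^0·0.77^14 = 0.025756
  k=1: C(14,1)·0.23^1·0.77^13 = 0.107705
1 − 0.133460 = 0.866540

0.8665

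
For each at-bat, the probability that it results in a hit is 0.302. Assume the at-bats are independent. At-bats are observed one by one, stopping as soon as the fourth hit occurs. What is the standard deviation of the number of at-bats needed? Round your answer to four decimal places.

Y = total at-bats until the fourth success; negative binomial with r=4, p=0.302.
SD(Y) = √[r(1−p)/p²] = √(30.612692) = 5.532874

5.5329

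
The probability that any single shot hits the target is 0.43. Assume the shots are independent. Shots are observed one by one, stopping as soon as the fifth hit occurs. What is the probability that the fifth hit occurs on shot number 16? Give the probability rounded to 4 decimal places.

0.0414

Y = trial on which the fifth success occurs; negative binomial, r=5, p=0.43.
P(Y=16) = C(15,4) · p^5 · (1−p)^11
= 1365 · 0.014701 · 0.0020636 = 0.041409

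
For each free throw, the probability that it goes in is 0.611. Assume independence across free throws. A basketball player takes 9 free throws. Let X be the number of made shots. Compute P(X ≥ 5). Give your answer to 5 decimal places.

X ~ Binomial(9, 0.611); P(X ≥ 5) = Σ C(9,k) p^k (1−p)^(9−k) over k:
  k=5: C(9,5)·0.611^5·0.389^4 = 0.2456829
  k=6: C(9,6)·0.611^6·0.389^3 = 0.2572618
  k=7: C(9,7)·0.611^7·0.389^2 = 0.1731770
  k=8: C(9,8)·0.611^8·0.389^1 = 0.0680020
  k=9: C(9,9)·0.611^9·0.389^0 = 0.0118678
Total = 0.7559916

0.75599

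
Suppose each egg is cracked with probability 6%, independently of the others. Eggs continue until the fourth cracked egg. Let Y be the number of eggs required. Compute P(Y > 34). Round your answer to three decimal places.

0.855

Needing more than 34 eggs ⇔ fewer than 4 successes in the first 34. With X ~ Binomial(34, 0.06), P(Y > 34) = P(X ≤ 3).
  k=0: C(34,0)·0.06^0·0.94^34 = 0.12200
  k=1: C(34,1)·0.06^1·0.94^33 = 0.26476
  k=2: C(34,2)·0.06^2·0.94^32 = 0.27884
  k=3: C(34,3)·0.06^3·0.94^31 = 0.18985
P(X ≤ 3) = 0.85544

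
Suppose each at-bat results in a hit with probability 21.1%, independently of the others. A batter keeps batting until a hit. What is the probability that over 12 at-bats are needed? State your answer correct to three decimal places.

0.058

Y = number of at-bats to the first success; geometric, p = 0.211.
P(Y > 12) = P(first 12 all fail) = (1−p)^12 = 0.05820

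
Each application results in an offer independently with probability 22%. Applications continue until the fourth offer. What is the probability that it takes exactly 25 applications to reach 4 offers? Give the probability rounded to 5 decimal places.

0.02570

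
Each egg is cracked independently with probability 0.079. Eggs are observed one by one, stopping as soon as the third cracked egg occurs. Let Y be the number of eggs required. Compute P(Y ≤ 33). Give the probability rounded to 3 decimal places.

0.490

Finishing within 33 eggs ⇔ at least 3 successes in the first 33. With X ~ Binomial(33, 0.079), P(Y ≤ 33) = 1 − P(X ≤ 2).
  k=0: C(33,0)·0.079^0·0.921^33 = 0.06616
  k=1: C(33,1)·0.079^1·0.921^32 = 0.18726
  k=2: C(33,2)·0.079^2·0.921^31 = 0.25700
1 − 0.51042 = 0.48958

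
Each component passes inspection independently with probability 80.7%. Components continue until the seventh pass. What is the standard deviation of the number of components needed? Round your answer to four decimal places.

Y = total components until the seventh success; negative binomial with r=7, p=0.807.
SD(Y) = √[r(1−p)/p²] = √(2.074475) = 1.440304

1.4403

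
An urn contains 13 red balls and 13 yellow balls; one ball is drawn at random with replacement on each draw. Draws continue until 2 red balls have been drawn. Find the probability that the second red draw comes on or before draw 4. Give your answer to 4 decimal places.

Finishing within 4 draws ⇔ at least 2 successes in the first 4. With X ~ Binomial(4, 0.50), P(Y ≤ 4) = 1 − P(X ≤ 1).
  k=0: C(4,0)·0.50^0·0.50^4 = 0.062500
  k=1: C(4,1)·0.50^1·0.50^3 = 0.250000
1 − 0.312500 = 0.687500

0.6875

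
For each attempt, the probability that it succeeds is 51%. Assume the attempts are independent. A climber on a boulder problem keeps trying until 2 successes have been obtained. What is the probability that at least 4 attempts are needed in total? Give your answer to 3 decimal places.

Needing more than 3 attempts ⇔ fewer than 2 successes in the first 3. With X ~ Binomial(3, 0.51), P(Y > 3) = P(X ≤ 1).
  k=0: C(3,0)·0.51^0·0.49^3 = 0.11765
  k=1: C(3,1)·0.51^1·0.49^2 = 0.36735
P(X ≤ 1) = 0.48500

0.485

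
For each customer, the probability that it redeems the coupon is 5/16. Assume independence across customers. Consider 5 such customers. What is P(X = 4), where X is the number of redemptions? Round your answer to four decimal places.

X ~ Binomial(n=5, p=0.3125).
P(X=4) = C(5,4) · p^4 · (1−p)^1
= 5 · 0.0095367 · 0.6875 = 0.032783

0.0328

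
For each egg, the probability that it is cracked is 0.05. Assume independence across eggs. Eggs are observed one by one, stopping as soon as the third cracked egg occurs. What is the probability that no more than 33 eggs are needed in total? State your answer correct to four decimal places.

0.2272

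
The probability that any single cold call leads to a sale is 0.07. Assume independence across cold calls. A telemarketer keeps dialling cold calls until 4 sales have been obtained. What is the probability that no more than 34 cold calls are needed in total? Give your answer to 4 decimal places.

Finishing within 34 cold calls ⇔ at least 4 successes in the first 34. With X ~ Binomial(34, 0.07), P(Y ≤ 34) = 1 − P(X ≤ 3).
  k=0: C(34,0)·0.07^0·0.93^34 = 0.084805
  k=1: C(34,1)·0.07^1·0.93^33 = 0.217027
  k=2: C(34,2)·0.07^2·0.93^32 = 0.269534
  k=3: C(34,3)·0.07^3·0.93^31 = 0.216400
1 − 0.787766 = 0.212234

0.2122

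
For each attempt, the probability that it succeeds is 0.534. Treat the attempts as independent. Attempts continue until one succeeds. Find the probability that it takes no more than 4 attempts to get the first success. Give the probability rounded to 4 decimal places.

Y = number of attempts to the first success; geometric, p = 0.534.
P(Y ≤ 4) = 1 − (1−p)^4 = 1 − 0.047157 = 0.952843

0.9528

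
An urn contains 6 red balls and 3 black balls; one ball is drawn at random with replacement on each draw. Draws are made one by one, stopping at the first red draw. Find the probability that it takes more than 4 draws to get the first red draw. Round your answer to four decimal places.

0.0123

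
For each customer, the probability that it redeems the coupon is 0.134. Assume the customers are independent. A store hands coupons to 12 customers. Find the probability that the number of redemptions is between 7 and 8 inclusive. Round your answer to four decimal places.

0.0003

X ~ Binomial(12, 0.134); P(7 ≤ X ≤ 8) = Σ C(12,k) p^k (1−p)^(12−k) over k:
  k=7: C(12,7)·0.134^7·0.866^5 = 0.000299
  k=8: C(12,8)·0.134^8·0.866^4 = 0.000029
Total = 0.000328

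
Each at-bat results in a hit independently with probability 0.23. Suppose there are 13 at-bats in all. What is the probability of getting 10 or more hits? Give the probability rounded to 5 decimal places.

0.00006

X ~ Binomial(13, 0.23); P(X ≥ 10) = Σ C(13,k) p^k (1−p)^(13−k) over k:
  k=10: C(13,10)·0.23^10·0.77^3 = 0.0000541
  k=11: C(13,11)·0.23^11·0.77^2 = 0.0000044
  k=12: C(13,12)·0.23^12·0.77^1 = 0.0000002
  k=13: C(13,13)·0.23^13·0.77^0 = 0.0000000
Total = 0.0000587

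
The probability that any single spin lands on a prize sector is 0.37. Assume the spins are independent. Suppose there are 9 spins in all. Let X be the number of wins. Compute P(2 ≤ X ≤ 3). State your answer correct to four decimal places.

0.4602

X ~ Binomial(9, 0.37); P(2 ≤ X ≤ 3) = Σ C(9,k) p^k (1−p)^(9−k) over k:
  k=2: C(9,2)·0.37^2·0.63^7 = 0.194129
  k=3: C(9,3)·0.37^3·0.63^6 = 0.266028
Total = 0.460157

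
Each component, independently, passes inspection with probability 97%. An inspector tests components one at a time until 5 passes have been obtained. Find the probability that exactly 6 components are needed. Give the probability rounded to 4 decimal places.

Y = trial on which the fifth success occurs; negative binomial, r=5, p=0.97.
P(Y=6) = C(5,4) · p^5 · (1−p)^1
= 5 · 0.85873 · 0.03 = 0.128810

0.1288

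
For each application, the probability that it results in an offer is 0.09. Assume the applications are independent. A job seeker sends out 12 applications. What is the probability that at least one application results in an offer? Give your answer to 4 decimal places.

0.6775

P(at least one) = 1 − P(none) = 1 − (1 − 0.09)^12
= 1 − 0.322475 = 0.677525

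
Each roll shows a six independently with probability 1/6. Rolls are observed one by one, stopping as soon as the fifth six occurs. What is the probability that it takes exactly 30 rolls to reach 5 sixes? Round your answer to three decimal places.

0.032

Y = trial on which the fifth success occurs; negative binomial, r=5, p=0.166667.
P(Y=30) = C(29,4) · p^5 · (1−p)^25
= 23751 · 0.0001286 · 0.010483 = 0.03202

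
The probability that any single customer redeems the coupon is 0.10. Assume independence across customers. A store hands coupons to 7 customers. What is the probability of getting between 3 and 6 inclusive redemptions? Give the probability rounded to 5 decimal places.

0.02569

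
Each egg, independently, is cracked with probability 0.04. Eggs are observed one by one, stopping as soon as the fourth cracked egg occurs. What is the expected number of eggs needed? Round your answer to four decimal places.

Y = total eggs until the fourth success; negative binomial with r=4, p=0.04.
E[Y] = r / p = 4 / 0.04 = 100.000000

100.0000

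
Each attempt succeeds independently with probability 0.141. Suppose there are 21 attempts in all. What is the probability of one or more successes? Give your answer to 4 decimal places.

0.9589

P(at least one) = 1 − P(none) = 1 − (1 − 0.141)^21
= 1 − 0.041101 = 0.958899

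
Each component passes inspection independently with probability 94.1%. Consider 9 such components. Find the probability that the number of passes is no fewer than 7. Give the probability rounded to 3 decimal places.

0.987

X ~ Binomial(9, 0.941); P(X ≥ 7) = Σ C(9,k) p^k (1−p)^(9−k) over k:
  k=7: C(9,7)·0.941^7·0.059^2 = 0.08187
  k=8: C(9,8)·0.941^8·0.059^1 = 0.32645
  k=9: C(9,9)·0.941^9·0.059^0 = 0.57850
Total = 0.98682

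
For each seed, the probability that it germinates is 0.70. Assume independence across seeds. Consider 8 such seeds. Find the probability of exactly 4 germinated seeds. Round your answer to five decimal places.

0.13614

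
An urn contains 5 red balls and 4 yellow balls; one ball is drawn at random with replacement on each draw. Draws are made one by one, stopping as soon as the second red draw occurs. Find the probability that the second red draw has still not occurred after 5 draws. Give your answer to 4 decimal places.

Needing more than 5 draws ⇔ fewer than 2 successes in the first 5. With X ~ Binomial(5, 0.555556), P(Y > 5) = P(X ≤ 1).
  k=0: C(5,0)·0.555556^0·0.444444^5 = 0.017342
  k=1: C(5,1)·0.555556^1·0.444444^4 = 0.108385
P(X ≤ 1) = 0.125726

0.1257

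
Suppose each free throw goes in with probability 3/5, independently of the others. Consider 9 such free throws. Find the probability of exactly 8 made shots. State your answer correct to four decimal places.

X ~ Binomial(n=9, p=0.60).
P(X=8) = C(9,8) · p^8 · (1−p)^1
= 9 · 0.016796 · 0.4 = 0.060466

0.0605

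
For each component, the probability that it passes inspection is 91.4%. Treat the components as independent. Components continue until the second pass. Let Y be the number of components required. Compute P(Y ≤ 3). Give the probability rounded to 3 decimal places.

0.979

Finishing within 3 components ⇔ at least 2 successes in the first 3. With X ~ Binomial(3, 0.914), P(Y ≤ 3) = 1 − P(X ≤ 1).
  k=0: C(3,0)·0.914^0·0.086^3 = 0.00064
  k=1: C(3,1)·0.914^1·0.086^2 = 0.02028
1 − 0.02092 = 0.97908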